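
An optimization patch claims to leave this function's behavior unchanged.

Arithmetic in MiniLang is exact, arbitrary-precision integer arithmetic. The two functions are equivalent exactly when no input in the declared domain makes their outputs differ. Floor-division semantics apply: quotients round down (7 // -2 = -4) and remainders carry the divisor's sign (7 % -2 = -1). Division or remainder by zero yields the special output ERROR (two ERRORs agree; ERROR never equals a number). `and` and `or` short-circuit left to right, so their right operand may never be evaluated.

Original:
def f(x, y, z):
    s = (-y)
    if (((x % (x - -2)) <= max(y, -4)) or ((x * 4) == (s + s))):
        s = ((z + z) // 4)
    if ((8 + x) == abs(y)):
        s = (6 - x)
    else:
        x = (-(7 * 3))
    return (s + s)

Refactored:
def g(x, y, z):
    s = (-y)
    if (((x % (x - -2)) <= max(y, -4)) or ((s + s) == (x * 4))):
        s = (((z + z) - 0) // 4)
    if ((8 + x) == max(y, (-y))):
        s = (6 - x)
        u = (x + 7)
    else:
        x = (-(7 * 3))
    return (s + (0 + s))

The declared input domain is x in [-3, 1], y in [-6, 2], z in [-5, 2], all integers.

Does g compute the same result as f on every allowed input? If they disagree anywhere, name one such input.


Behavior is preserved: although constant usage differs; also statement counts differ; also arithmetic usage differs; also local variable names differ; also min/max/abs usage differs, the outputs never diverge.
Tracing x=-1, y=-5, z=0: f: s becomes 5; next (((x % (x - -2)) <= max(y, -4)) or ((x * 4) == (s + s))) evaluates to false; next ((8 + x) == abs(y)) evaluates to false; next x becomes -21; next final value 10 | g: s becomes 5; next (((x % (x - -2)) <= max(y, -4)) or ((s + s) == (x * 4))) evaluates to false; next ((8 + x) == max(y, (-y))) evaluates to false; next x becomes -21; next final value 10 — matching result 10.
Every one of the 360 inputs gives matching results.
verdict: equivalent


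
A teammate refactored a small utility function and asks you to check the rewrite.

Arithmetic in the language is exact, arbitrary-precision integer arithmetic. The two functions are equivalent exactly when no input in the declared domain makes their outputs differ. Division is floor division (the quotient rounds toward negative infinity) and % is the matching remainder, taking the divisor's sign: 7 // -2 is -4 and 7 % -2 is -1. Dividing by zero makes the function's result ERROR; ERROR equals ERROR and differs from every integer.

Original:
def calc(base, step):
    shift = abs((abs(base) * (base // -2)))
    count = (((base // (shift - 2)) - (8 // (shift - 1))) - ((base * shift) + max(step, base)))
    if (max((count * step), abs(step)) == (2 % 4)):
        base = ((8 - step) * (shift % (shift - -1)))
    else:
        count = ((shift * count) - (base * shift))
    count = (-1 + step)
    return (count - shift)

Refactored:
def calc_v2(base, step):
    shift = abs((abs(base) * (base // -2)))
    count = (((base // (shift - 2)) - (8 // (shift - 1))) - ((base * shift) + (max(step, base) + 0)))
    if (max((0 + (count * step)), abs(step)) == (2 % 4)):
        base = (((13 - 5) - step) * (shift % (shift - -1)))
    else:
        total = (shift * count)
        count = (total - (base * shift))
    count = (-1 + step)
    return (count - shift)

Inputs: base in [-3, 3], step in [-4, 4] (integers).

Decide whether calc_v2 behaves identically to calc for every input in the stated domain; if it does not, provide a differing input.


This is a faithful refactor — local variable names differ, and statement counts differ, and constant usage differs, and arithmetic usage differs, but the computed results match everywhere.
Tracing base=-3, step=2: calc: shift=3, then count=0, then (max((count * step), abs(step)) == (2 % 4)) is true, then base=18, then count=1, then returns -2 | calc_v2: shift=3, then count=0, then (max((0 + (count * step)), abs(step)) == (2 % 4)) is true, then base=18, then count=1, then returns -2 — matching result -2.
Every one of the 63 inputs gives matching results.
verdict: equivalent


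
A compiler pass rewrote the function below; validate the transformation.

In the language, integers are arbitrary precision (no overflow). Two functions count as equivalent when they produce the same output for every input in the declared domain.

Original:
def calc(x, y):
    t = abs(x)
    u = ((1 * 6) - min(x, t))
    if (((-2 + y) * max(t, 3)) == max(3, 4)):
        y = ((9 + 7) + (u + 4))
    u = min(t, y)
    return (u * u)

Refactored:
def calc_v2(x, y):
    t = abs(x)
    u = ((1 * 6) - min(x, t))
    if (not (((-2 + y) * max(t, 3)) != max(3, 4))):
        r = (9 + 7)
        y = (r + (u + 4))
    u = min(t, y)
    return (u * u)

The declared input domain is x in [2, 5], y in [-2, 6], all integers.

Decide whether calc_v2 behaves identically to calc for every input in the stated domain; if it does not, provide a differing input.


Side by side, the visible changes include: boolean connective usage differs; and comparison usage differs; and statement counts differ; and local variable names differ.
Tracing x=3, y=4: calc: t = 3; u = 3; (((-2 + y) * max(t, 3)) == max(3, 4)) -> false; u = 3; return 9 | calc_v2: t = 3; u = 3; (not (((-2 + y) * max(t, 3)) != max(3, 4))) -> false; u = 3; return 9 — matching result 9.
Sweeping the whole domain (36 inputs) finds no disagreement.
verdict: equivalent


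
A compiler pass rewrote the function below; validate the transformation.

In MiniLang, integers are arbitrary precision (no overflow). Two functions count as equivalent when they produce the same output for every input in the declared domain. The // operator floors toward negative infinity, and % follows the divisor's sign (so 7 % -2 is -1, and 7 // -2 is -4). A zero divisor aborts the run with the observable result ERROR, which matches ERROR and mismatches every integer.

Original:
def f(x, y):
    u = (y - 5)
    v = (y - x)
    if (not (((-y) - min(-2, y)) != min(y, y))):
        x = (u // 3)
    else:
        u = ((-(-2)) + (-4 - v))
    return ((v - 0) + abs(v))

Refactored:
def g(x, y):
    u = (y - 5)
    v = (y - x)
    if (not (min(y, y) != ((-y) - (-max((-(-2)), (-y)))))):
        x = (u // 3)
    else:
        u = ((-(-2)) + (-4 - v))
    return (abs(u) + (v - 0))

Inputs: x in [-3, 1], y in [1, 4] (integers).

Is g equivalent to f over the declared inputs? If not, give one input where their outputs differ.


x=-3, y=2 yields 10 from f but 12 from g.
verdict: not equivalent; witness: x=-3, y=2


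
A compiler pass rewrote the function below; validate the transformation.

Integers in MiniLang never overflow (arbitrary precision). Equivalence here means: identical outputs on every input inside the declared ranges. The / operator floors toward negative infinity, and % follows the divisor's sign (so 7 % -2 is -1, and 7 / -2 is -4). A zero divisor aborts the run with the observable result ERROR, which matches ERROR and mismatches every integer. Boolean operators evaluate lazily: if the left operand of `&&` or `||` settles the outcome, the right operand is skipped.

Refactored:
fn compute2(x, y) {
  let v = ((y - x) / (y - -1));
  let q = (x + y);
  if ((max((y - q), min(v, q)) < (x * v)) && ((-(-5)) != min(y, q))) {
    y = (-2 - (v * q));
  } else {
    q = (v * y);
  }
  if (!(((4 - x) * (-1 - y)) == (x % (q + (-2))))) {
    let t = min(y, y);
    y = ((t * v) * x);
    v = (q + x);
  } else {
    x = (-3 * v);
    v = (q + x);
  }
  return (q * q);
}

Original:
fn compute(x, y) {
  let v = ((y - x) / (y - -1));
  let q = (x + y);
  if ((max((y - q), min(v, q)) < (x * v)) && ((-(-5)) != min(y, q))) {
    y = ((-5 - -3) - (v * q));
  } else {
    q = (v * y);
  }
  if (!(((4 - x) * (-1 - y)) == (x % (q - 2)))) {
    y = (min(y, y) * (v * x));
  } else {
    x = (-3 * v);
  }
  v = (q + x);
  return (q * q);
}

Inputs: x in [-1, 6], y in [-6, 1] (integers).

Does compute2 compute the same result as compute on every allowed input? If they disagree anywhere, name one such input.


Side by side, the visible changes include: statement counts differ, local variable names differ, constant usage differs, arithmetic usage differs.
Spot check at x=0, y=-3 — compute: v = 1; q = -3; ((max((y - q), min(v, q)) < (x * v)) && ((-(-5)) != min(y, q))) -> false; q = -3; (!(((4 - x) * (-1 - y)) == (x % (q - 2)))) -> true; y = 0; v = -3; return 9. compute2: v = 1; q = -3; ((max((y - q), min(v, q)) < (x * v)) && ((-(-5)) != min(y, q))) -> false; q = -3; (!(((4 - x) * (-1 - y)) == (x % (q + (-2))))) -> true; t = -3; y = 0; v = -3; return 9. Both give 9.
An exhaustive pass over the 64 declared inputs shows identical outputs.
verdict: equivalent


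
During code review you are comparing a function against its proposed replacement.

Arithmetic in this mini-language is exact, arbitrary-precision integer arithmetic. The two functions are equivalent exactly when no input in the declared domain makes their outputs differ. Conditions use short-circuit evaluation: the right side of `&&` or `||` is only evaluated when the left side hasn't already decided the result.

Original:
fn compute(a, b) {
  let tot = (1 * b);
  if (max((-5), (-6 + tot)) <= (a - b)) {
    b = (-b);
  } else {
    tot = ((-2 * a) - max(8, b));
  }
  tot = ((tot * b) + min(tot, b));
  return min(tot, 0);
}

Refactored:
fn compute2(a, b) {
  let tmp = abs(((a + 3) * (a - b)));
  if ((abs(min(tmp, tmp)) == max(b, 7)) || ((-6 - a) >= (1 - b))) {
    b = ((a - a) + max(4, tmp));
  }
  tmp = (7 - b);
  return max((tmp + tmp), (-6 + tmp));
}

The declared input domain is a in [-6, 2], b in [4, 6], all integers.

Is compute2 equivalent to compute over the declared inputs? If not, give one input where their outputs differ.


There is a counterexample at a=-6, b=4: 0 on one side, -29 on the other.
compute: tot=4, then (max((-5), (-6 + tot)) <= (a - b)) is false, then tot=4, then tot=20, then returns 0
compute2: tmp=30, then ((abs(min(tmp, tmp)) == max(b, 7)) || ((-6 - a) >= (1 - b))) is true, then b=30, then tmp=-23, then returns -29
verdict: not equivalent; witness: a=-6, b=4


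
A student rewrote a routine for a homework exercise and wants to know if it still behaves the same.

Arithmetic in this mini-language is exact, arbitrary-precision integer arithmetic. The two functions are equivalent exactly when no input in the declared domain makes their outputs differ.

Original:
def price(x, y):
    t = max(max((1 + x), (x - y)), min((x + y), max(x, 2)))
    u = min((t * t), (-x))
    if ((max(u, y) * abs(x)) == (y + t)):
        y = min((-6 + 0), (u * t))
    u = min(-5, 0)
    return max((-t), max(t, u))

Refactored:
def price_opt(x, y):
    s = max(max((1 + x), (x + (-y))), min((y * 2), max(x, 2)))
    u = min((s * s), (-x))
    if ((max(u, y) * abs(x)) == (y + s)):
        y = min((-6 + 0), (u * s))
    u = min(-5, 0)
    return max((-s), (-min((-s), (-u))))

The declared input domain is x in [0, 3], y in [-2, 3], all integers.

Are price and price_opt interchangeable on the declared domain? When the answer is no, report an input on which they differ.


Take x=0, y=1.
price: t := 1 | u := 0 | ((max(u, y) * abs(x)) == (y + t)): false | u := -5 | result 1
price_opt: s := 2 | u := 0 | ((max(u, y) * abs(x)) == (y + s)): false | u := -5 | result 2
1 against 2: the behavior changed.
verdict: not equivalent; witness: x=0, y=1


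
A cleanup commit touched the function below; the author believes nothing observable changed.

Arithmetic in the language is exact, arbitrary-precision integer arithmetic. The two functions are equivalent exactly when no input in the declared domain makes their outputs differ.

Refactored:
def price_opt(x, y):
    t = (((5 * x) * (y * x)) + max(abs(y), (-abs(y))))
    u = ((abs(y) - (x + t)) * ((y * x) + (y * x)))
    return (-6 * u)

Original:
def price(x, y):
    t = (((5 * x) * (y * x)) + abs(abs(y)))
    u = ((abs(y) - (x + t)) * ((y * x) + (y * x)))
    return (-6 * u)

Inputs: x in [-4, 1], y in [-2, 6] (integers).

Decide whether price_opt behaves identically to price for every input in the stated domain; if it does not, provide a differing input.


Reading the diff, among the changes: min/max/abs usage differs.
Tracing x=-3, y=-1: price: t becomes -44; next u becomes 288; next final value -1728 | price_opt: t becomes -44; next u becomes 288; next final value -1728 — matching result -1728.
Across all 54 domain points the two functions coincide.
verdict: equivalent


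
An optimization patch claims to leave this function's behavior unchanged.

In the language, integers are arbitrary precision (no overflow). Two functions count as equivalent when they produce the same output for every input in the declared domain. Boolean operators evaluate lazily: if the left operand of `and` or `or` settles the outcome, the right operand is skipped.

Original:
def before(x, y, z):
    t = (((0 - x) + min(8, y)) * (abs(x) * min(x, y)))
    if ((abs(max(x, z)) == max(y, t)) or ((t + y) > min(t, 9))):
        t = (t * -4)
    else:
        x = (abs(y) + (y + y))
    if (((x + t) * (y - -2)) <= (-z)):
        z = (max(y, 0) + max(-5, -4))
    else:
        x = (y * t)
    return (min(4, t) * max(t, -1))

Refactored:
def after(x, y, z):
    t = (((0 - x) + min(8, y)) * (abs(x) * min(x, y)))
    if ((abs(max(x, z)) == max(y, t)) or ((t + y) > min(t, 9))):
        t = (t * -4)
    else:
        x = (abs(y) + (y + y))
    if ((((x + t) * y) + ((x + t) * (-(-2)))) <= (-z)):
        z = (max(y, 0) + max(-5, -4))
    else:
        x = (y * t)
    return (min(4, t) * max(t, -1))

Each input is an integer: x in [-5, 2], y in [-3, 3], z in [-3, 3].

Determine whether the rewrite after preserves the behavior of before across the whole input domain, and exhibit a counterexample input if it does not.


The two versions differ — the changes include arithmetic usage differs.
One worked example (x=1, y=-2, z=-3) — before: t becomes 6; next ((abs(max(x, z)) == max(y, t)) or ((t + y) > min(t, 9))) evaluates to false; next x becomes -2; next (((x + t) * (y - -2)) <= (-z)) evaluates to true; next z becomes -4; next final value 24; after: t becomes 6; next ((abs(max(x, z)) == max(y, t)) or ((t + y) > min(t, 9))) evaluates to false; next x becomes -2; next ((((x + t) * y) + ((x + t) * (-(-2)))) <= (-z)) evaluates to true; next z becomes -4; next final value 24; agreement on 24.
Across all 392 domain points the two functions coincide.
verdict: equivalent


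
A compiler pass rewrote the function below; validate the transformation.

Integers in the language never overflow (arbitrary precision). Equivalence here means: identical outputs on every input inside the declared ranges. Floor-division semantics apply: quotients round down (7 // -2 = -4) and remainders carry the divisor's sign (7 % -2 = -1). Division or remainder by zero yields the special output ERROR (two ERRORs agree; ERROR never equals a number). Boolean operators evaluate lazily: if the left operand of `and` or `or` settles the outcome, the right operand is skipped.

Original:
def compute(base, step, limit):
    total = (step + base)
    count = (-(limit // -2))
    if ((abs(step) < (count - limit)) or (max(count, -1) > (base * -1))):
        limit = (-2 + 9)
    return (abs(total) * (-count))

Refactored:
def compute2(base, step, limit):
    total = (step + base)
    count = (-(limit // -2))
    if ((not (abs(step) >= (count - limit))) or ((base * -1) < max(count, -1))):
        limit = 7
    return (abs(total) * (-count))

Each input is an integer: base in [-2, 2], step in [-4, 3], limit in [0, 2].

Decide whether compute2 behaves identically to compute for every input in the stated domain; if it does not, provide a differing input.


The two versions differ — the changes include comparison usage differs, plus arithmetic usage differs, plus constant usage differs, plus boolean connective usage differs.
As a probe, take base=0, step=2, limit=1: compute runs total := 2 | count := 1 | ((abs(step) < (count - limit)) or (max(count, -1) > (base * -1))): true | limit := 7 | result -2; compute2 runs total := 2 | count := 1 | ((not (abs(step) >= (count - limit))) or ((base * -1) < max(count, -1))): true | limit := 7 | result -2; both end at -2.
Across all 120 domain points the two functions coincide.
verdict: equivalent


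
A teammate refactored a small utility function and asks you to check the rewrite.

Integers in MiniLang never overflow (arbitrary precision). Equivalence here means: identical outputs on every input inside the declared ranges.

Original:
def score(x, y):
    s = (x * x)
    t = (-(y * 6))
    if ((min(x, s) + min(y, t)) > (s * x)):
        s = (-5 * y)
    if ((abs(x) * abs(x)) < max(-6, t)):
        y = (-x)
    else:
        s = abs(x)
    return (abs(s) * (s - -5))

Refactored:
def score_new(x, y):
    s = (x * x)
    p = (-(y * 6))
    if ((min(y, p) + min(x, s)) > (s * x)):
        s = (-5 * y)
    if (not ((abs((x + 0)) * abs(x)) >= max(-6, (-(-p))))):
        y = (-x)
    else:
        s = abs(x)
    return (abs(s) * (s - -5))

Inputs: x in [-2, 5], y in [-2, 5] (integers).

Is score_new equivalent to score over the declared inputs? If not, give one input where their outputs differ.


Reading the diff, among the changes: boolean connective usage differs; also constant usage differs; also arithmetic usage differs; also local variable names differ; also comparison usage differs.
One worked example (x=-2, y=2) — score: s = 4; t = -12; ((min(x, s) + min(y, t)) > (s * x)) -> false; ((abs(x) * abs(x)) < max(-6, t)) -> false; s = 2; return 14; score_new: s = 4; p = -12; ((min(y, p) + min(x, s)) > (s * x)) -> false; (not ((abs((x + 0)) * abs(x)) >= max(-6, (-(-p))))) -> false; s = 2; return 14; agreement on 14.
Sweeping the whole domain (64 inputs) finds no disagreement.
verdict: equivalent


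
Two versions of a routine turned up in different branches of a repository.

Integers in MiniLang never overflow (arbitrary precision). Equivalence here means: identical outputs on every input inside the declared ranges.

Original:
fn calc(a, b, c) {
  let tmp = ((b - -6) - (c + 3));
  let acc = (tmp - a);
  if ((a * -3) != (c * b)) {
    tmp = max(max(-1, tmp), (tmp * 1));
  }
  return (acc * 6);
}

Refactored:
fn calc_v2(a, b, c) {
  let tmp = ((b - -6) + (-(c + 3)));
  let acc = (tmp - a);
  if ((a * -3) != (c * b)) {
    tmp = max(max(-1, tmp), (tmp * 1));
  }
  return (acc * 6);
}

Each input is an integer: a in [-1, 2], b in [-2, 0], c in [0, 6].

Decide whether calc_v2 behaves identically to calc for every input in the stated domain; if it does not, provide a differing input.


Although arithmetic usage differs, 84/84 inputs agree.
verdict: equivalent


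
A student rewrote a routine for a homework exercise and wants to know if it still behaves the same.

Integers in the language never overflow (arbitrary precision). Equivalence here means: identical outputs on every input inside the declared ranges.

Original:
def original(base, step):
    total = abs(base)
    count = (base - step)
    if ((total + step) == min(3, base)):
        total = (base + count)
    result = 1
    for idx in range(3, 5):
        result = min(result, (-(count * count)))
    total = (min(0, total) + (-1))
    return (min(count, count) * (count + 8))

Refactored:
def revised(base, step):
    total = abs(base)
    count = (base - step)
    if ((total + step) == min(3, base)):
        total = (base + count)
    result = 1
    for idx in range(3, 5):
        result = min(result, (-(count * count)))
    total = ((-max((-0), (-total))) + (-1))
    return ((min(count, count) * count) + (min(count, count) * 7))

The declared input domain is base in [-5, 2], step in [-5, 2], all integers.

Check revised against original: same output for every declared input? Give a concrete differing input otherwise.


base=-5, step=-4 yields -7 from original but -6 from revised.
verdict: not equivalent; witness: base=-5, step=-4


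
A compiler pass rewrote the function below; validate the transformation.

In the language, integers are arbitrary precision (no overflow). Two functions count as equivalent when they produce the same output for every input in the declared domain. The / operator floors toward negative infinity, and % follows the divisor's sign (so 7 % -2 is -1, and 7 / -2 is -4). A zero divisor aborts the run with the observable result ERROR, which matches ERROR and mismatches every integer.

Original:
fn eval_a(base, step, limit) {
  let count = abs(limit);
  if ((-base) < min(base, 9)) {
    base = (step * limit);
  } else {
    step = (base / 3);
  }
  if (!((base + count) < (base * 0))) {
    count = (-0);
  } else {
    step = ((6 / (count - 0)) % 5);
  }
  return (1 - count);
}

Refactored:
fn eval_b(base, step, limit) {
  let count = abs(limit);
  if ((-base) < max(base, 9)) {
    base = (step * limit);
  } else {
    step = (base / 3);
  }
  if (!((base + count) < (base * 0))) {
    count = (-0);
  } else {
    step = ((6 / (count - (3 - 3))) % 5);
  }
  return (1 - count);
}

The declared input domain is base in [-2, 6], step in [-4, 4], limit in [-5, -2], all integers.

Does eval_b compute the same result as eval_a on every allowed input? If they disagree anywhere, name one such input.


Evaluate both at base=-2, step=2, limit=-5.
eval_a: count := 5 | ((-base) < min(base, 9)): false | step := -1 | (!((base + count) < (base * 0))): true | count := 0 | result 1
eval_b: count := 5 | ((-base) < max(base, 9)): true | base := -10 | (!((base + count) < (base * 0))): false | step := 1 | result -4
1 and -4 differ, so these are not the same function on this domain.
verdict: not equivalent; witness: base=-2, step=2, limit=-5


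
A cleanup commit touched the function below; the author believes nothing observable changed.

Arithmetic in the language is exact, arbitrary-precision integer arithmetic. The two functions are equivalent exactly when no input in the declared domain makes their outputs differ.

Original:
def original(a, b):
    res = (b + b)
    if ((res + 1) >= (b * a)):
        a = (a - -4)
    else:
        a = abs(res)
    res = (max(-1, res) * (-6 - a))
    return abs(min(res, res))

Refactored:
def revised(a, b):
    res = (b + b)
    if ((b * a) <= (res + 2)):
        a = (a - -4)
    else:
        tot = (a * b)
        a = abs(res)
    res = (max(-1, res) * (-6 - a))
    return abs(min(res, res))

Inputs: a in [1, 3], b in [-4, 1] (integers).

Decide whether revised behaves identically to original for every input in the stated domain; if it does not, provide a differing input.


a=1, b=-2 yields 10 from original but 11 from revised.
verdict: not equivalent; witness: a=1, b=-2


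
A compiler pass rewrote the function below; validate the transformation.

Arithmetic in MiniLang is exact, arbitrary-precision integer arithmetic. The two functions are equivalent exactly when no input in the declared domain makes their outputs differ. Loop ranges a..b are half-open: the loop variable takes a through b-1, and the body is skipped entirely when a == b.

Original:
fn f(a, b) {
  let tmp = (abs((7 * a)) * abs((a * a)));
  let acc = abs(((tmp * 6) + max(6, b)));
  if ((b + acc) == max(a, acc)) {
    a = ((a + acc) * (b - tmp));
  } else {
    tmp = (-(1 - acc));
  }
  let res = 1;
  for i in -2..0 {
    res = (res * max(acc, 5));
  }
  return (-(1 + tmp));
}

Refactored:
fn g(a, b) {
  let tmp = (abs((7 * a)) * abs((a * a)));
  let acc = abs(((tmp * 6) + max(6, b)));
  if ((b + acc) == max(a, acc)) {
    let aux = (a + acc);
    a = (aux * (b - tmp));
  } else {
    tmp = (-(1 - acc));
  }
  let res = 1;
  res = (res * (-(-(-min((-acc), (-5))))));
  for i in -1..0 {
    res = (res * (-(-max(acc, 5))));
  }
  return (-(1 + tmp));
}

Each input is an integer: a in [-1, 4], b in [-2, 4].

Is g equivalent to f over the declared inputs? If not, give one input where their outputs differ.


This is a faithful refactor — local variable names differ, statement counts differ, constant usage differs, min/max/abs usage differs, loop structure differs, arithmetic usage differs, but the computed results match everywhere.
Spot check at a=1, b=4 — f: tmp=7, then acc=48, then ((b + acc) == max(a, acc)) is false, then tmp=47, then res=1, then (i=-2), then res=48, then (i=-1), then res=2304, then returns -48. g: tmp=7, then acc=48, then ((b + acc) == max(a, acc)) is false, then tmp=47, then res=1, then res=48, then (i=-1), then res=2304, then returns -48. Both give -48.
Across all 42 domain points the two functions coincide.
verdict: equivalent


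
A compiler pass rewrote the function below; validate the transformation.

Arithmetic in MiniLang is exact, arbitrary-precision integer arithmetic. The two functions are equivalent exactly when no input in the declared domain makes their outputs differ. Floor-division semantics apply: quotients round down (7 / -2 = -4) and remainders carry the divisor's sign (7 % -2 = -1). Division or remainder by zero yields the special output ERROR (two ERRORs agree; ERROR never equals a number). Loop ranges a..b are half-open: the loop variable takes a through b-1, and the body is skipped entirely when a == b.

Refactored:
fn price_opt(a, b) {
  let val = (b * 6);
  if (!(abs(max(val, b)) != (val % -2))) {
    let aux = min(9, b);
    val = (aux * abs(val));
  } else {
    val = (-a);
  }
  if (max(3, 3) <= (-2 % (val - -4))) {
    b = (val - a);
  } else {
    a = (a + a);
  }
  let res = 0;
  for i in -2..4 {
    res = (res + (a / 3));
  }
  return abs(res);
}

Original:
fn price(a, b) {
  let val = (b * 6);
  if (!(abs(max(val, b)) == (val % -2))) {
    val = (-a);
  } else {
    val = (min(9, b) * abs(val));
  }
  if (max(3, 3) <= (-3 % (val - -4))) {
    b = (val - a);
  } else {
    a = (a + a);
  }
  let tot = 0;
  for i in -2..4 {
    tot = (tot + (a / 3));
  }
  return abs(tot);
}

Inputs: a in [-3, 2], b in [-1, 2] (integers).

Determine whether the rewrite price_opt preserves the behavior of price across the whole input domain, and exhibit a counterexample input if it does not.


The edit looks behavioral (`-3` became `-2`), but over these ranges it never changes the outcome.
One worked example (a=-1, b=2) — price: val := 12 | (!(abs(max(val, b)) == (val % -2))): true | val := 1 | (max(3, 3) <= (-3 % (val - -4))): false | a := -2 | tot := 0 | iter i=-2: | tot := -1 | iter i=-1: | tot := -2 | iter i=0: | tot := -3 | iter i=1: | tot := -4 | iter i=2: | tot := -5 | iter i=3: | tot := -6 | result 6; price_opt: val := 12 | (!(abs(max(val, b)) != (val % -2))): false | val := 1 | (max(3, 3) <= (-2 % (val - -4))): true | b := 2 | res := 0 | iter i=-2: | res := -1 | iter i=-1: | res := -2 | iter i=0: | res := -3 | iter i=1: | res := -4 | iter i=2: | res := -5 | iter i=3: | res := -6 | result 6; agreement on 6.
Across all 24 domain points the two functions coincide.
verdict: equivalent


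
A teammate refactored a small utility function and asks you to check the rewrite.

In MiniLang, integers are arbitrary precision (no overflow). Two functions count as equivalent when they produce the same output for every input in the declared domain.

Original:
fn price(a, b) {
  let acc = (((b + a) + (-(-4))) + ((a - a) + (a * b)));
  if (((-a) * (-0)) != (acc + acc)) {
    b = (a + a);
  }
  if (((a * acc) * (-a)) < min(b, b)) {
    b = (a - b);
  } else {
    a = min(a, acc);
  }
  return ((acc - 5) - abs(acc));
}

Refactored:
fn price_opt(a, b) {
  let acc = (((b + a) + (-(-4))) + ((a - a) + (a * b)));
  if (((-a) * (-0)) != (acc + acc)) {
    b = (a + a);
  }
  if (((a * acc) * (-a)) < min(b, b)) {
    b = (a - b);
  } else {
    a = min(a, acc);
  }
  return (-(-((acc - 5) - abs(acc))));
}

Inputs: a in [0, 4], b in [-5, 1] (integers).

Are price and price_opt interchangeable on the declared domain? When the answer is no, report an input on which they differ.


Side by side, the visible changes include: same computation, different form.
One worked example (a=0, b=-4) — price: acc=0, then (((-a) * (-0)) != (acc + acc)) is false, then (((a * acc) * (-a)) < min(b, b)) is false, then a=0, then returns -5; price_opt: acc=0, then (((-a) * (-0)) != (acc + acc)) is false, then (((a * acc) * (-a)) < min(b, b)) is false, then a=0, then returns -5; agreement on -5.
An exhaustive pass over the 35 declared inputs shows identical outputs.
verdict: equivalent


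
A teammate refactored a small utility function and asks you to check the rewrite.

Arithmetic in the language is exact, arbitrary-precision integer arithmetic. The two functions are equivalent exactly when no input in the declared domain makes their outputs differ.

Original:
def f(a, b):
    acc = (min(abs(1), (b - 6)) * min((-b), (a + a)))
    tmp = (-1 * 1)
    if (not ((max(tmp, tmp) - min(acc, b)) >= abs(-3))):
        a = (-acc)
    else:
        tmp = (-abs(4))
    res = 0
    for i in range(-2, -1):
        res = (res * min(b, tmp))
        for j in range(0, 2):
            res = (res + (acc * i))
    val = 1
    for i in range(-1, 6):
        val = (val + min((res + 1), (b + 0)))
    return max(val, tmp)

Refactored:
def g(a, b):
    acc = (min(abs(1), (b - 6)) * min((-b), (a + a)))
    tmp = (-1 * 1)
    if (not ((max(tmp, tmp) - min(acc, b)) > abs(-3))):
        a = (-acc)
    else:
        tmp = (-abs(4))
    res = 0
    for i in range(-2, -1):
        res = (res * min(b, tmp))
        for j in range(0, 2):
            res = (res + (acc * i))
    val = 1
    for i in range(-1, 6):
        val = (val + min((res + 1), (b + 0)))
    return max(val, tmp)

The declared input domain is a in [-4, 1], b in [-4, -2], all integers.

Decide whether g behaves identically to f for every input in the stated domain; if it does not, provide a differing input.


a=-4, b=-4 yields -4 from f but -1 from g.
verdict: not equivalent; witness: a=-4, b=-4


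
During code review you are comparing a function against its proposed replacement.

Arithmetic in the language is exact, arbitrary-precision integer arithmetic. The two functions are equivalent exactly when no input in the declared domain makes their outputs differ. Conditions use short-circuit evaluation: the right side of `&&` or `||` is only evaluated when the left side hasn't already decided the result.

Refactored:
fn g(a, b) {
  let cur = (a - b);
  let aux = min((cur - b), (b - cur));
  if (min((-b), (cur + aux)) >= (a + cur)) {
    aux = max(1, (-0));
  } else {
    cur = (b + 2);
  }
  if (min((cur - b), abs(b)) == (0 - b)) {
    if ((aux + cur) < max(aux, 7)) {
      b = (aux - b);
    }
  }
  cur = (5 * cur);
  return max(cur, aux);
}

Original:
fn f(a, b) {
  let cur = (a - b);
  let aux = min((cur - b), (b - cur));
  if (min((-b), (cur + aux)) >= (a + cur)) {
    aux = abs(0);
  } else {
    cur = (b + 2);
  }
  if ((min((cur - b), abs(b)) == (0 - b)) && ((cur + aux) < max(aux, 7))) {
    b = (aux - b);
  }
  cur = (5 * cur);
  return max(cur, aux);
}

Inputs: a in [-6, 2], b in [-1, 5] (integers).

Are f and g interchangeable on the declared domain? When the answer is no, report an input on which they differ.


Run the pair on a=-6, b=-1.
f: cur = -5; aux = -4; (min((-b), (cur + aux)) >= (a + cur)) -> true; aux = 0; ((min((cur - b), abs(b)) == (0 - b)) && ((cur + aux) < max(aux, 7))) -> false; cur = -25; return 0
g: cur = -5; aux = -4; (min((-b), (cur + aux)) >= (a + cur)) -> true; aux = 1; (min((cur - b), abs(b)) == (0 - b)) -> false; cur = -25; return 1
0 against 1: the behavior changed.
verdict: not equivalent; witness: a=-6, b=-1


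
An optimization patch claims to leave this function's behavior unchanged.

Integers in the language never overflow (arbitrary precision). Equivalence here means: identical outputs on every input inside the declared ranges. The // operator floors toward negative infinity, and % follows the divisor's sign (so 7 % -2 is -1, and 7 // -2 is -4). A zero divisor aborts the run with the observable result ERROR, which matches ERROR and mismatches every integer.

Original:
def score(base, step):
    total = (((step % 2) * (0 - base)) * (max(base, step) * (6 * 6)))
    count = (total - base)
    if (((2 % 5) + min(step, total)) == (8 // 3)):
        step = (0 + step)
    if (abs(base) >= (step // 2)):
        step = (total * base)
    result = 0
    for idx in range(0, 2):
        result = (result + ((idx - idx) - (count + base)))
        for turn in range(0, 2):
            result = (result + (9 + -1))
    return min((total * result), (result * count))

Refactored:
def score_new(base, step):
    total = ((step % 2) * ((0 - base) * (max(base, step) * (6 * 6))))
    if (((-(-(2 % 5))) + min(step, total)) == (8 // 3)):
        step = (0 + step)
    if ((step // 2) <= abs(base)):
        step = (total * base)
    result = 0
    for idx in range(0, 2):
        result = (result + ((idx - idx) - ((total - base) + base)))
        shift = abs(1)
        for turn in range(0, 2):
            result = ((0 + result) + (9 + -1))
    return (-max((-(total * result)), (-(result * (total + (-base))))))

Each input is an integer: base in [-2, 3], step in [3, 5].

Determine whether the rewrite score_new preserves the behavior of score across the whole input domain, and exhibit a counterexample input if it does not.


Although comparison usage differs; and min/max/abs usage differs; and arithmetic usage differs; and local variable names differ; and constant usage differs, 18/18 inputs agree.
verdict: equivalent


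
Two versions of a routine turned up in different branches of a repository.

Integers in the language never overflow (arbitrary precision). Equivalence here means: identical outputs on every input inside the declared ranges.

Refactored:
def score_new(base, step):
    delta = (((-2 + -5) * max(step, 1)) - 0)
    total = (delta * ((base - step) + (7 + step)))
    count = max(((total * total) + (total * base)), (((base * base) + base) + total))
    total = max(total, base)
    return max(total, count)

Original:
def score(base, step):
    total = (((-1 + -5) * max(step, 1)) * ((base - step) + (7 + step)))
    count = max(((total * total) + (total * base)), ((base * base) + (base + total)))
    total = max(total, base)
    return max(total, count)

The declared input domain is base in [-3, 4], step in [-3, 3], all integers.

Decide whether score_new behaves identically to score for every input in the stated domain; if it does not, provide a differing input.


Take base=-3, step=-3.
score: total becomes -24; next count becomes 648; next total becomes -3; next final value 648
score_new: delta becomes -7; next total becomes -28; next count becomes 868; next total becomes -3; next final value 868
648 against 868: the behavior changed.
verdict: not equivalent; witness: base=-3, step=-3


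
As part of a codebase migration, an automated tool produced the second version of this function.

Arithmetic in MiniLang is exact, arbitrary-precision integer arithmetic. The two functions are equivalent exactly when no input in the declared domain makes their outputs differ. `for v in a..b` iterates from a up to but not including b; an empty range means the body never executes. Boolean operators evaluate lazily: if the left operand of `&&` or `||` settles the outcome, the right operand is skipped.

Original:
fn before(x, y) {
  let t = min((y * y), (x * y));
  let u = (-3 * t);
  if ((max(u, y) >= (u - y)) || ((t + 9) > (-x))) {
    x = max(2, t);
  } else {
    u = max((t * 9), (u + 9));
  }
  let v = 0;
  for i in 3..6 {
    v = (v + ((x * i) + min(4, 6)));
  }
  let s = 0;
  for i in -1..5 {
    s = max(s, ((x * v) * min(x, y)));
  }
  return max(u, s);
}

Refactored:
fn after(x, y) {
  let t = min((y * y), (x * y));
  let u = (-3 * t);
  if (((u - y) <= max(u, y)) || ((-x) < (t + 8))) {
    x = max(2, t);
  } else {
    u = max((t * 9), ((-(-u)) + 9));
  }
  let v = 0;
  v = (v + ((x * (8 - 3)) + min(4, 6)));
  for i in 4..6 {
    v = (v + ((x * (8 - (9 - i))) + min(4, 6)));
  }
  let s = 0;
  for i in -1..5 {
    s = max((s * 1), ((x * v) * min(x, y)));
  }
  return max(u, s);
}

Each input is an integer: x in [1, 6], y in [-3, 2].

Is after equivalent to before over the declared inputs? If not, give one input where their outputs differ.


Consider the input x=4, y=-3.
before: t becomes -12; next u becomes 36; next ((max(u, y) >= (u - y)) || ((t + 9) > (-x))) evaluates to true; next x becomes 2; next v becomes 0; next at i=3:; next v becomes 10; next at i=4:; next v becomes 22; next at i=5:; next v becomes 36; next s becomes 0; next at i=-1:; next s becomes 0; next at i=0:; next s becomes 0; next at i=1:; next s becomes 0; next at i=2:; next s becomes 0; next at i=3:; next s becomes 0; next at i=4:; next s becomes 0; next final value 36
after: t becomes -12; next u becomes 36; next (((u - y) <= max(u, y)) || ((-x) < (t + 8))) evaluates to false; next u becomes 45; next v becomes 0; next v becomes 24; next at i=4:; next v becomes 40; next at i=5:; next v becomes 60; next s becomes 0; next at i=-1:; next s becomes 0; next at i=0:; next s becomes 0; next at i=1:; next s becomes 0; next at i=2:; next s becomes 0; next at i=3:; next s becomes 0; next at i=4:; next s becomes 0; next final value 45
36 and 45 differ, so these are not the same function on this domain.
verdict: not equivalent; witness: x=4, y=-3


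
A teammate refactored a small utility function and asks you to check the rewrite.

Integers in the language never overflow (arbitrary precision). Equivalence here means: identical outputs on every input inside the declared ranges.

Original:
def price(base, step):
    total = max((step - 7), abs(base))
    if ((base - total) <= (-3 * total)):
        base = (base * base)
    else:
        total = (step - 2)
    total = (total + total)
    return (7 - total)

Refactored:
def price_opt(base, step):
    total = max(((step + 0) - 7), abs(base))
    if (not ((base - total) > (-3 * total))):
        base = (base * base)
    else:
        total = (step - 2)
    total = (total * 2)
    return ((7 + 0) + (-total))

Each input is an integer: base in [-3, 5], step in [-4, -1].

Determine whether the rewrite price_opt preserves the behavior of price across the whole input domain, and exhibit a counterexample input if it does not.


Reading the diff, among the changes: comparison usage differs; also constant usage differs; also boolean connective usage differs; also arithmetic usage differs.
As a probe, take base=3, step=-1: price runs total becomes 3; next ((base - total) <= (-3 * total)) evaluates to false; next total becomes -3; next total becomes -6; next final value 13; price_opt runs total becomes 3; next (not ((base - total) > (-3 * total))) evaluates to false; next total becomes -3; next total becomes -6; next final value 13; both end at 13.
Sweeping the whole domain (36 inputs) finds no disagreement.
verdict: equivalent


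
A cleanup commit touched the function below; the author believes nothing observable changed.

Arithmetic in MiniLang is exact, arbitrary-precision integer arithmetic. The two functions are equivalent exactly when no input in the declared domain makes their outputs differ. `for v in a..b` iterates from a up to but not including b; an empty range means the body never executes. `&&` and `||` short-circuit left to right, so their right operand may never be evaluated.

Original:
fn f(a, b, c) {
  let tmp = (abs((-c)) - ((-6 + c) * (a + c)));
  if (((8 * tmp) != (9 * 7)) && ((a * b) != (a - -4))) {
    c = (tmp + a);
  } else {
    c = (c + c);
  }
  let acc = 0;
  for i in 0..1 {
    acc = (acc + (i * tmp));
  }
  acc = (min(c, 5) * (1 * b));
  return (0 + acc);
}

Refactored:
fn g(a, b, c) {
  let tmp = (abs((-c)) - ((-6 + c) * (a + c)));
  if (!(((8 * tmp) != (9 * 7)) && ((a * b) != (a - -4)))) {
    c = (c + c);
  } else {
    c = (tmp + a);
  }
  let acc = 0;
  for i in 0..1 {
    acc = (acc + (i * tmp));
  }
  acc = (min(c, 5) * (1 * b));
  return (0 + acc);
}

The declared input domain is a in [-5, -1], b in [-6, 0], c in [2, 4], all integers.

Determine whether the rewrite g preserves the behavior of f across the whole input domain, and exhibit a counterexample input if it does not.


Comparing the listings, the differences include: boolean connective usage differs.
Tracing a=-2, b=-4, c=3: f: tmp=6, then (((8 * tmp) != (9 * 7)) && ((a * b) != (a - -4))) is true, then c=4, then acc=0, then (i=0), then acc=0, then acc=-16, then returns -16 | g: tmp=6, then (!(((8 * tmp) != (9 * 7)) && ((a * b) != (a - -4)))) is false, then c=4, then acc=0, then (i=0), then acc=0, then acc=-16, then returns -16 — matching result -16.
Across all 105 domain points the two functions coincide.
verdict: equivalent
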